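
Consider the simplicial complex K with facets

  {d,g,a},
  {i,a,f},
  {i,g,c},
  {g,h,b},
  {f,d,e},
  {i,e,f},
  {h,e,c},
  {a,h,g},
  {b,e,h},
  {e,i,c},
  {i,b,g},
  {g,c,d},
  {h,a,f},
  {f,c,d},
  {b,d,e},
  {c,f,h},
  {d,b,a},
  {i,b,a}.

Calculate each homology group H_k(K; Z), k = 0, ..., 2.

We work with the vertex ordering a < b < c < d < e < f < g < h < i. The simplices of K, each written with vertices in increasing order, are:

  0-simplices (9): a, b, c, d, e, f, g, h, i
  1-simplices (27): ab, ad, af, ag, ah, ai, bd, be, bg, bh, bi, cd, ce, cf, cg, ch, ci, de, df, dg, ef, eh, ei, fh, fi, gh, gi
  2-simplices (18): abd, abi, adg, afh, afi, agh, bde, beh, bgh, bgi, cdf, cdg, ceh, cei, cfh, cgi, def, efi

giving chain groups C_0 ≅ Z^9, C_1 ≅ Z^27, C_2 ≅ Z^18.

∂_1: C_1 → C_0 is given by ∂[p,q] = [q] − [p]. For instance
  ∂ce = e − c.
As a 9×27 matrix over Z this has rank 8, with invariant factors (1,1,1,1,1,1,1,1).

Boundary ∂_2: C_2 → C_1 maps a triangle to the signed sum of its edges. For instance
  ∂bgi = gi − bi + bg,
  ∂cdf = df − cf + cd.
The resulting 27×18 matrix has rank 18, and its Smith normal form has invariant factors (1,1,1,1,1,1,1,1,1,1,1,1,1,1,1,1,1,2).

Computing H_k = (kernel of ∂_k) / (image of ∂_{k+1}):

  H_0: rank C_0 − rank ∂_1 = 9 − 8 = 1, and the invariant factors of ∂_1 are all 1, so H_0 = Z.
  H_1: rank ker ∂_1 − rank ∂_2 = (27 − 8) − 18 = 1, and ∂_2 has invariant factor 2 > 1, so H_1 = Z ⊕ Z_2.
  H_2: rank ker ∂_2 − rank ∂_3 = (18 − 18) − 0 = 0, and there is no ∂_3, so H_2 = 0.

H_0 = Z,  H_1 = Z ⊕ Z_2,  H_2 = 0.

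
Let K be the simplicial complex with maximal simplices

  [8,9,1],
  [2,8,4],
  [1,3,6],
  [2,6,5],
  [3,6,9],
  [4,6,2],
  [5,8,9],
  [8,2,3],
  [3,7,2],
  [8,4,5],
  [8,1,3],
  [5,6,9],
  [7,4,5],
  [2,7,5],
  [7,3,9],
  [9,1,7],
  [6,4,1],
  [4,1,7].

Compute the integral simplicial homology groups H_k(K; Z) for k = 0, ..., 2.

H_0 ≅ Z,  H_1 ≅ Z ⊕ Z_2,  H_2 = 0.

Fix the vertex order 1 < 2 < 3 < 4 < 5 < 6 < 7 < 8 < 9 and write every simplex with vertices in increasing order. Then dim K = 2 and the simplices of K are:

  0-simplices (9): [1], [2], [3], [4], [5], [6], [7], [8], [9]
  1-simplices (27): (27 of them)
  2-simplices (18): [1,3,6], [1,3,8], [1,4,6], [1,4,7], [1,7,9], [1,8,9], [2,3,7], [2,3,8], [2,4,6], [2,4,8], [2,5,6], [2,5,7], [3,6,9], [3,7,9], [4,5,7], [4,5,8], [5,6,9], [5,8,9]

giving chain groups C_0 ≅ Z^9, C_1 ≅ Z^27, C_2 ≅ Z^18.

Boundary ∂_1: C_1 → C_0 sends each edge [p,q] (with p < q) to q − p.
The 9×27 boundary matrix has rank 8 and Smith normal form diag(1,1,1,1,1,1,1,1).

Boundary ∂_2: C_2 → C_1 maps a triangle to the signed sum of its edges. For instance
  ∂[2,3,8] = [3,8] − [2,8] + [2,3],
  ∂[5,8,9] = [8,9] − [5,9] + [5,8].
As a 27×18 matrix over Z this has rank 18, with invariant factors (1,1,1,1,1,1,1,1,1,1,1,1,1,1,1,1,1,2).

Now H_k = ker ∂_k / im ∂_{k+1}, so:

  H_0: rank C_0 − rank ∂_1 = 9 − 8 = 1, and the invariant factors of ∂_1 are all 1, so H_0 = Z.
  H_1: rank ker ∂_1 − rank ∂_2 = (27 − 8) − 18 = 1, and ∂_2 has invariant factor 2 > 1, so H_1 = Z ⊕ Z_2.
  H_2: rank ker ∂_2 − rank ∂_3 = (18 − 18) − 0 = 0, and there is no ∂_3, so H_2 = 0.

As a check, the Euler characteristic is 9 − 27 + 18 = 0, which agrees with 1 − 1 + 0 = 0.
(K is a triangulation of the Klein bottle.)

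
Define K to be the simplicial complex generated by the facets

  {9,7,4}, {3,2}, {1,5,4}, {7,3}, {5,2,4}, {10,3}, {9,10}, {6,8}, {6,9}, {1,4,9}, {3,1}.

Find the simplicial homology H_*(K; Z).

Take the total order 1 < 2 < 3 < 4 < 5 < 6 < 7 < 8 < 9 < 10 on the vertex set. Then K (dimension 2) consists of the simplices:

  0-simplices (10): [1], [2], [3], [4], [5], [6], [7], [8], [9], [10]
  1-simplices (16): [1,3], [1,4], [1,5], [1,9], [2,3], [2,4], [2,5], [3,7], [3,10], [4,5], [4,7], [4,9], [6,8], [6,9], [7,9], [9,10]
  2-simplices (4): [1,4,5], [1,4,9], [2,4,5], [4,7,9]

so the chain groups are C_0 ≅ Z^10, C_1 ≅ Z^16, C_2 ≅ Z^4.

Boundary ∂_1: C_1 → C_0 is given by ∂[p,q] = [q] − [p].
This gives a 10×16 integer matrix of rank 9; reducing to Smith normal form yields diagonal entries (1,1,1,1,1,1,1,1,1).

Boundary ∂_2: C_2 → C_1 sends each 2-simplex [p,q,r] to [q,r] − [p,r] + [p,q]. For instance
  ∂[1,4,5] = [4,5] − [1,5] + [1,4],
  ∂[2,4,5] = [4,5] − [2,5] + [2,4].
This gives a 16×4 integer matrix of rank 4; reducing to Smith normal form yields diagonal entries (1,1,1,1).

Computing H_k = (kernel of ∂_k) / (image of ∂_{k+1}):

  H_0: rank C_0 − rank ∂_1 = 10 − 9 = 1, and the invariant factors of ∂_1 are all 1, so H_0 ≅ Z.
  H_1: rank ker ∂_1 − rank ∂_2 = (16 − 9) − 4 = 3, and the invariant factors of ∂_2 are all 1, so H_1 ≅ Z^3.
  H_2: rank ker ∂_2 − rank ∂_3 = (4 − 4) − 0 = 0, and there is no ∂_3, so H_2 ≅ 0.

As a check, the Euler characteristic is 10 − 16 + 4 = -2, which agrees with 1 − 3 + 0 = -2.

H_0 ≅ Z,  H_1 ≅ Z^3,  H_2 = 0.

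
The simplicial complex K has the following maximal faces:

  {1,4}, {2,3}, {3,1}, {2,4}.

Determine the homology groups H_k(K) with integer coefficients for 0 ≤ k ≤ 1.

Take the total order 1 < 2 < 3 < 4 on the vertex set. Then K (dimension 1) consists of the simplices:

  0-simplices (4): [1], [2], [3], [4]
  1-simplices (4): [1,3], [1,4], [2,3], [2,4]

so the chain groups are C_0 ≅ Z^4, C_1 ≅ Z^4.

∂_1: C_1 → C_0 maps an edge to its endpoints' difference, ∂[p,q] = q − p. For instance
  ∂[2,4] = [4] − [2].
This gives a 4×4 integer matrix of rank 3; reducing to Smith normal form yields diagonal entries (1,1,1).

From H_k ≅ ker(∂_k) / im(∂_{k+1}) we obtain:

  H_0: rank C_0 − rank ∂_1 = 4 − 3 = 1, and the invariant factors of ∂_1 are all 1, so H_0 ≅ Z.
  H_1: rank ker ∂_1 − rank ∂_2 = (4 − 3) − 0 = 1, and there is no ∂_2, so H_1 ≅ Z.

As a check, the Euler characteristic is 4 − 4 = 0, which agrees with 1 − 1 = 0.
(K is a triangulation of the circle S^1.)

H_0 ≅ Z,  H_1 ≅ Z.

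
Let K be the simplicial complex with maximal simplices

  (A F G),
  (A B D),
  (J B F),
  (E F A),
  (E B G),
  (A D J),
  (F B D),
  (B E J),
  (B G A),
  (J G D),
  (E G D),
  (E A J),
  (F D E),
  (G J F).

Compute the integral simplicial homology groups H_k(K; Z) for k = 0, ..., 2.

H_0 = Z,  H_1 = Z^2,  H_2 = Z.

We work with the vertex ordering A < B < D < E < F < G < J. The simplices of K, each written with vertices in increasing order, are:

  0-simplices (7): A, B, D, E, F, G, J
  1-simplices (21): AB, AD, AE, AF, AG, AJ, BD, BE, BF, BG, BJ, DE, DF, DG, DJ, EF, EG, EJ, FG, FJ, GJ
  2-simplices (14): ABD, ABG, ADJ, AEF, AEJ, AFG, BDF, BEG, BEJ, BFJ, DEF, DEG, DGJ, FGJ

giving chain groups C_0 ≅ Z^7, C_1 ≅ Z^21, C_2 ≅ Z^14.

Boundary ∂_1: C_1 → C_0 is given by ∂[p,q] = [q] − [p]. For instance
  ∂AB = B − A.
The resulting 7×21 matrix has rank 6, and its Smith normal form has invariant factors (1,1,1,1,1,1).

Boundary ∂_2: C_2 → C_1 acts by ∂[p,q,r] = [q,r] − [p,r] + [p,q]. For instance
  ∂FGJ = GJ − FJ + FG,
  ∂BEG = EG − BG + BE.
As a 21×14 matrix over Z this has rank 13, with invariant factors (1,1,1,1,1,1,1,1,1,1,1,1,1).

Now H_k = ker ∂_k / im ∂_{k+1}, so:

  H_0: rank C_0 − rank ∂_1 = 7 − 6 = 1, and the invariant factors of ∂_1 are all 1, so H_0 ≅ Z.
  H_1: rank ker ∂_1 − rank ∂_2 = (21 − 6) − 13 = 2, and the invariant factors of ∂_2 are all 1, so H_1 ≅ Z^2.
  H_2: rank ker ∂_2 − rank ∂_3 = (14 − 13) − 0 = 1, and there is no ∂_3, so H_2 ≅ Z.

As a check, the Euler characteristic is 7 − 21 + 14 = 0, which agrees with 1 − 2 + 1 = 0.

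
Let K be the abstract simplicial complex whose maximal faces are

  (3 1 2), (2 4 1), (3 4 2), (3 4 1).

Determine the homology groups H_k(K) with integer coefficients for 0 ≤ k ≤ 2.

Take the total order 1 < 2 < 3 < 4 on the vertex set. Then K (dimension 2) consists of the simplices:

  0-simplices (4): [1], [2], [3], [4]
  1-simplices (6): [1,2], [1,3], [1,4], [2,3], [2,4], [3,4]
  2-simplices (4): [1,2,3], [1,2,4], [1,3,4], [2,3,4]

Hence C_0 ≅ Z^4, C_1 ≅ Z^6, C_2 ≅ Z^4.

The boundary map ∂_1: C_1 → C_0 is given by ∂[p,q] = [q] − [p]. For instance
  ∂[1,4] = [4] − [1].
As a 4×6 matrix over Z this has rank 3, with invariant factors (1,1,1).

The boundary map ∂_2: C_2 → C_1 acts by ∂[p,q,r] = [q,r] − [p,r] + [p,q]. For instance
  ∂[1,3,4] = [3,4] − [1,4] + [1,3],
  ∂[1,2,4] = [2,4] − [1,4] + [1,2].
This gives a 6×4 integer matrix of rank 3; reducing to Smith normal form yields diagonal entries (1,1,1).

From H_k ≅ ker(∂_k) / im(∂_{k+1}) we obtain:

  H_0: rank C_0 − rank ∂_1 = 4 − 3 = 1, and the invariant factors of ∂_1 are all 1, so H_0 = Z.
  H_1: rank ker ∂_1 − rank ∂_2 = (6 − 3) − 3 = 0, and the invariant factors of ∂_2 are all 1, so H_1 = 0.
  H_2: rank ker ∂_2 − rank ∂_3 = (4 − 3) − 0 = 1, and there is no ∂_3, so H_2 = Z.

H_0 ≅ Z,  H_1 = 0,  H_2 ≅ Z.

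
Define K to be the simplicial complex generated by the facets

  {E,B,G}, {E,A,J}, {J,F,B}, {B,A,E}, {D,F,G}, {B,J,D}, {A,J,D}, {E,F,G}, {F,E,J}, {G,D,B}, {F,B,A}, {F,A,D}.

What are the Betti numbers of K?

Take the total order A < B < D < E < F < G < J on the vertex set. Then K (dimension 2) consists of the simplices:

  0-simplices (7): A, B, D, E, F, G, J
  1-simplices (18): AB, AD, AE, AF, AJ, BD, BE, BF, BG, BJ, DF, DG, DJ, EF, EG, EJ, FG, FJ
  2-simplices (12): ABE, ABF, ADF, ADJ, AEJ, BDG, BDJ, BEG, BFJ, DFG, EFG, EFJ

giving chain groups C_0 ≅ Z^7, C_1 ≅ Z^18, C_2 ≅ Z^12.

The boundary map ∂_1: C_1 → C_0 is given by ∂[p,q] = [q] − [p]. For instance
  ∂AD = D − A.
The resulting 7×18 matrix has rank 6, and its Smith normal form has invariant factors (1,1,1,1,1,1).

Boundary ∂_2: C_2 → C_1 sends each 2-simplex [p,q,r] to [q,r] − [p,r] + [p,q]. For instance
  ∂ABE = BE − AE + AB,
  ∂DFG = FG − DG + DF.
As a 18×12 matrix over Z this has rank 12, with invariant factors (1,1,1,1,1,1,1,1,1,1,1,2).

Reading off H_k = ker ∂_k / im ∂_{k+1}:

  H_0: rank C_0 − rank ∂_1 = 7 − 6 = 1, and the invariant factors of ∂_1 are all 1, so H_0 = Z.
  H_1: rank ker ∂_1 − rank ∂_2 = (18 − 6) − 12 = 0, and ∂_2 has invariant factor 2 > 1, so H_1 = Z_2.
  H_2: rank ker ∂_2 − rank ∂_3 = (12 − 12) − 0 = 0, and there is no ∂_3, so H_2 = 0.

Hence the Betti numbers are b_0 = 1, b_1 = 0, b_2 = 0.

b_0 = 1, b_1 = 0, b_2 = 0.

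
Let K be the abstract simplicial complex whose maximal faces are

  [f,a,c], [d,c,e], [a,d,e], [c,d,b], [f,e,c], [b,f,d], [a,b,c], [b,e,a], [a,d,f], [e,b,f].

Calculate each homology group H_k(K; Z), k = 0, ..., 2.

K has 6 vertices, 15 edges, 10 triangles.
rank ∂_0 = 0, rank ∂_1 = 5 ⇒ b_0 = 6 − 0 − 5 = 1; all invariant factors of ∂_1 are 1 so no torsion. So H_0 ≅ Z.
rank ∂_1 = 5, rank ∂_2 = 10 ⇒ b_1 = 15 − 5 − 10 = 0; ∂_2 has invariant factor(s) [2] giving torsion. So H_1 ≅ Z/2Z.
rank ∂_2 = 10, rank ∂_3 = 0 ⇒ b_2 = 10 − 10 − 0 = 0. So H_2 ≅ 0.

H_0 ≅ Z,  H_1 ≅ Z/2Z,  H_2 = 0.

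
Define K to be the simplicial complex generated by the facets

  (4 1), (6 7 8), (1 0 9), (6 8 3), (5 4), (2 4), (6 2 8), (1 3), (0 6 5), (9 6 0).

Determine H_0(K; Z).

Order the vertices as 0 < 1 < 2 < 3 < 4 < 5 < 6 < 7 < 8 < 9. Listing each simplex with vertices in this order, K has dimension 2 with simplices:

  0-simplices (10): [0], [1], [2], [3], [4], [5], [6], [7], [8], [9]
  1-simplices (18): [0,1], [0,5], [0,6], [0,9], [1,3], [1,4], [1,9], [2,4], [2,6], [2,8], [3,6], [3,8], [4,5], [5,6], [6,7], [6,8], [6,9], [7,8]
  2-simplices (6): [0,1,9], [0,5,6], [0,6,9], [2,6,8], [3,6,8], [6,7,8]

Hence C_0 ≅ Z^10, C_1 ≅ Z^18, C_2 ≅ Z^6.

Boundary ∂_1: C_1 → C_0 is given by ∂[p,q] = [q] − [p]. For instance
  ∂[5,6] = [6] − [5].
The resulting 10×18 matrix has rank 9, and its Smith normal form has invariant factors (1,1,1,1,1,1,1,1,1).

Boundary ∂_2: C_2 → C_1 maps a triangle to the signed sum of its edges. For instance
  ∂[0,5,6] = [5,6] − [0,6] + [0,5],
  ∂[2,6,8] = [6,8] − [2,8] + [2,6].
The resulting 18×6 matrix has rank 6, and its Smith normal form has invariant factors (1,1,1,1,1,1).

Now H_k = ker ∂_k / im ∂_{k+1}, so:

  H_0: rank C_0 − rank ∂_1 = 10 − 9 = 1, and the invariant factors of ∂_1 are all 1, so H_0 = Z.

H_0 ≅ Z.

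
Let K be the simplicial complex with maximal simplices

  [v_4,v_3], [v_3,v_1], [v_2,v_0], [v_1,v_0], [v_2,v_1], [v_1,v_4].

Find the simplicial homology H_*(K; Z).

Fix the vertex order v_0 < v_1 < v_2 < v_3 < v_4 and write every simplex with vertices in increasing order. Then dim K = 1 and the simplices of K are:

  0-simplices (5): [v_0], [v_1], [v_2], [v_3], [v_4]
  1-simplices (6): [v_0,v_1], [v_0,v_2], [v_1,v_2], [v_1,v_3], [v_1,v_4], [v_3,v_4]

so the chain groups are C_0 ≅ Z^5, C_1 ≅ Z^6.

∂_1: C_1 → C_0 is given by ∂[p,q] = [q] − [p]. For instance
  ∂[v_1,v_3] = [v_3] − [v_1].
This gives a 5×6 integer matrix of rank 4; reducing to Smith normal form yields diagonal entries (1,1,1,1).

Computing H_k = (kernel of ∂_k) / (image of ∂_{k+1}):

  H_0: rank C_0 − rank ∂_1 = 5 − 4 = 1, and the invariant factors of ∂_1 are all 1, so H_0 ≅ Z.
  H_1: rank ker ∂_1 − rank ∂_2 = (6 − 4) − 0 = 2, and there is no ∂_2, so H_1 ≅ Z^2.

H_0 = Z,  H_1 = Z^2.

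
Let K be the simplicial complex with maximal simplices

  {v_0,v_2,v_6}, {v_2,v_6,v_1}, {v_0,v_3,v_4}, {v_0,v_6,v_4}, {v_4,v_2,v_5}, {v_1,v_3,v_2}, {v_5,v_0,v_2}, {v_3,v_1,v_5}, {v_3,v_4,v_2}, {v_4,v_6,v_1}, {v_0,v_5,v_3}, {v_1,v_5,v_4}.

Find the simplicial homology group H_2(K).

Take the total order v_0 < v_1 < v_2 < v_3 < v_4 < v_5 < v_6 on the vertex set. Then K (dimension 2) consists of the simplices:

  0-simplices (7): [v_0], [v_1], [v_2], [v_3], [v_4], [v_5], [v_6]
  1-simplices (18): (18 of them)
  2-simplices (12): (12 of them)

giving chain groups C_0 ≅ Z^7, C_1 ≅ Z^18, C_2 ≅ Z^12.

Boundary ∂_1: C_1 → C_0 maps an edge to its endpoints' difference, ∂[p,q] = q − p. For instance
  ∂[v_1,v_4] = [v_4] − [v_1].
This gives a 7×18 integer matrix of rank 6; reducing to Smith normal form yields diagonal entries (1,1,1,1,1,1).

∂_2: C_2 → C_1 acts by ∂[p,q,r] = [q,r] − [p,r] + [p,q]. For instance
  ∂[v_1,v_4,v_6] = [v_4,v_6] − [v_1,v_6] + [v_1,v_4],
  ∂[v_0,v_2,v_6] = [v_2,v_6] − [v_0,v_6] + [v_0,v_2].
As a 18×12 matrix over Z this has rank 12, with invariant factors (1,1,1,1,1,1,1,1,1,1,1,2).

Now H_k = ker ∂_k / im ∂_{k+1}, so:

  H_2: rank ker ∂_2 − rank ∂_3 = (12 − 12) − 0 = 0, and there is no ∂_3, so H_2 = 0.

(K is a triangulation of the real projective plane RP^2.)

H_2 = 0.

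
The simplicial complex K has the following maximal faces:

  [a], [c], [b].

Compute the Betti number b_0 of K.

Take the total order a < b < c on the vertex set. Then K (dimension 0) consists of the simplices:

  0-simplices (3): a, b, c

so the chain groups are C_0 ≅ Z^3.

From H_k ≅ ker(∂_k) / im(∂_{k+1}) we obtain:

  H_0: rank C_0 − rank ∂_1 = 3 − 0 = 3, and there is no ∂_1, so H_0 = Z^3.

(K is a triangulation of a set of 3 points.)

Hence the Betti numbers are b_0 = 3.

b_0 = 3.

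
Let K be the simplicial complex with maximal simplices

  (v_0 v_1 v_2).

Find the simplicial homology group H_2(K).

H_2 = 0.

K has 3 vertices, 3 edges, 1 triangle.
rank ∂_2 = 1, rank ∂_3 = 0 ⇒ b_2 = 1 − 1 − 0 = 0. So H_2 = 0.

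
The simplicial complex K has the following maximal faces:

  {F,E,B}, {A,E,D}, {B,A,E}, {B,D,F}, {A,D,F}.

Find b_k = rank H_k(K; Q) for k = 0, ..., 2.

b_0 = 1, b_1 = 1, b_2 = 0.

We work with the vertex ordering A < B < D < E < F. The simplices of K, each written with vertices in increasing order, are:

  0-simplices (5): A, B, D, E, F
  1-simplices (10): AB, AD, AE, AF, BD, BE, BF, DE, DF, EF
  2-simplices (5): ABE, ADE, ADF, BDF, BEF

Hence C_0 ≅ Z^5, C_1 ≅ Z^10, C_2 ≅ Z^5.

∂_1: C_1 → C_0 is given by ∂[p,q] = [q] − [p]. For instance
  ∂AF = F − A.
The resulting 5×10 matrix has rank 4, and its Smith normal form has invariant factors (1,1,1,1).

∂_2: C_2 → C_1 sends each 2-simplex [p,q,r] to [q,r] − [p,r] + [p,q]. For instance
  ∂ADF = DF − AF + AD,
  ∂ABE = BE − AE + AB.
As a 10×5 matrix over Z this has rank 5, with invariant factors (1,1,1,1,1).

Now H_k = ker ∂_k / im ∂_{k+1}, so:

  H_0: rank C_0 − rank ∂_1 = 5 − 4 = 1, and the invariant factors of ∂_1 are all 1, so H_0 = Z.
  H_1: rank ker ∂_1 − rank ∂_2 = (10 − 4) − 5 = 1, and the invariant factors of ∂_2 are all 1, so H_1 = Z.
  H_2: rank ker ∂_2 − rank ∂_3 = (5 − 5) − 0 = 0, and there is no ∂_3, so H_2 = 0.

Hence the Betti numbers are b_0 = 1, b_1 = 1, b_2 = 0.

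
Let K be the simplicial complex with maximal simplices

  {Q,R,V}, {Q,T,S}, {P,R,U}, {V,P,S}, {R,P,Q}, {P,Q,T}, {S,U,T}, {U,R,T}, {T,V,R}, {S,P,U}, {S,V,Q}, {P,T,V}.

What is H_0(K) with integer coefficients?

Fix the vertex order P < Q < R < S < T < U < V and write every simplex with vertices in increasing order. Then dim K = 2 and the simplices of K are:

  0-simplices (7): P, Q, R, S, T, U, V
  1-simplices (18): PQ, PR, PS, PT, PU, PV, QR, QS, QT, QV, RT, RU, RV, ST, SU, SV, TU, TV
  2-simplices (12): PQR, PQT, PRU, PSU, PSV, PTV, QRV, QST, QSV, RTU, RTV, STU

so the chain groups are C_0 ≅ Z^7, C_1 ≅ Z^18, C_2 ≅ Z^12.

Boundary ∂_1: C_1 → C_0 is given by ∂[p,q] = [q] − [p].
The resulting 7×18 matrix has rank 6, and its Smith normal form has invariant factors (1,1,1,1,1,1).

∂_2: C_2 → C_1 maps a triangle to the signed sum of its edges. For instance
  ∂STU = TU − SU + ST,
  ∂PQR = QR − PR + PQ.
The resulting 18×12 matrix has rank 12, and its Smith normal form has invariant factors (1,1,1,1,1,1,1,1,1,1,1,2).

Reading off H_k = ker ∂_k / im ∂_{k+1}:

  H_0: rank C_0 − rank ∂_1 = 7 − 6 = 1, and the invariant factors of ∂_1 are all 1, so H_0 = Z.

(K is a triangulation of the real projective plane RP^2.)

H_0 ≅ Z.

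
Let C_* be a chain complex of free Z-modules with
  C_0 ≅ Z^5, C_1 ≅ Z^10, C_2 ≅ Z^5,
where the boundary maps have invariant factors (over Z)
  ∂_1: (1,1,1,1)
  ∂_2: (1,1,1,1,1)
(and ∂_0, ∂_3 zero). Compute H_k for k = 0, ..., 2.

H_0 = Z,  H_1 = Z,  H_2 = 0.

H_0: b_0 = 5 − 0 − 4 = 1; torsion from ∂_1 factors > 1: none. So H_0 = Z.
H_1: b_1 = 10 − 4 − 5 = 1; torsion from ∂_2 factors > 1: none. So H_1 = Z.
H_2: b_2 = 5 − 5 − 0 = 0; torsion from ∂_3 factors > 1: none. So H_2 = 0.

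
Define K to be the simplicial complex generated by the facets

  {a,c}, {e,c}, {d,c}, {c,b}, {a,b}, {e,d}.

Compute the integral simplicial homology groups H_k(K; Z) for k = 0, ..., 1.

H_0 ≅ Z,  H_1 ≅ Z^2.

Fix the vertex order a < b < c < d < e and write every simplex with vertices in increasing order. Then dim K = 1 and the simplices of K are:

  0-simplices (5): a, b, c, d, e
  1-simplices (6): ab, ac, bc, cd, ce, de

giving chain groups C_0 ≅ Z^5, C_1 ≅ Z^6.

The boundary map ∂_1: C_1 → C_0 is given by ∂[p,q] = [q] − [p]. For instance
  ∂bc = c − b.
The 5×6 boundary matrix has rank 4 and Smith normal form diag(1,1,1,1).

Reading off H_k = ker ∂_k / im ∂_{k+1}:

  H_0: rank C_0 − rank ∂_1 = 5 − 4 = 1, and the invariant factors of ∂_1 are all 1, so H_0 = Z.
  H_1: rank ker ∂_1 − rank ∂_2 = (6 − 4) − 0 = 2, and there is no ∂_2, so H_1 = Z^2.

As a check, the Euler characteristic is 5 − 6 = -1, which agrees with 1 − 2 = -1.
(K is a triangulation of a wedge of 2 circles.)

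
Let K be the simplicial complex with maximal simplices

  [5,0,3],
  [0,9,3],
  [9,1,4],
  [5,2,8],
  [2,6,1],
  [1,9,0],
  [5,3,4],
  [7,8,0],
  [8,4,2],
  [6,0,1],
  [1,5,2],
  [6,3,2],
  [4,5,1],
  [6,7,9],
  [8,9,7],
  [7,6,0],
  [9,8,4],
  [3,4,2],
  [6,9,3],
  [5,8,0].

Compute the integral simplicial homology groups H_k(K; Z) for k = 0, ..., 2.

We work with the vertex ordering 0 < 1 < 2 < 3 < 4 < 5 < 6 < 7 < 8 < 9. The simplices of K, each written with vertices in increasing order, are:

  0-simplices (10): [0], [1], [2], [3], [4], [5], [6], [7], [8], [9]
  1-simplices (30): (30 of them)
  2-simplices (20): (20 of them)

Hence C_0 ≅ Z^10, C_1 ≅ Z^30, C_2 ≅ Z^20.

Boundary ∂_1: C_1 → C_0 sends each edge [p,q] (with p < q) to q − p. For instance
  ∂[1,9] = [9] − [1].
As a 10×30 matrix over Z this has rank 9, with invariant factors (1,1,1,1,1,1,1,1,1).

Boundary ∂_2: C_2 → C_1 maps a triangle to the signed sum of its edges. For instance
  ∂[0,1,6] = [1,6] − [0,6] + [0,1],
  ∂[0,3,9] = [3,9] − [0,9] + [0,3].
The 30×20 boundary matrix has rank 20 and Smith normal form diag(1,1,1,1,1,1,1,1,1,1,1,1,1,1,1,1,1,1,1,2).

Now H_k = ker ∂_k / im ∂_{k+1}, so:

  H_0: rank C_0 − rank ∂_1 = 10 − 9 = 1, and the invariant factors of ∂_1 are all 1, so H_0 = Z.
  H_1: rank ker ∂_1 − rank ∂_2 = (30 − 9) − 20 = 1, and ∂_2 has invariant factor 2 > 1, so H_1 = Z × Z/2.
  H_2: rank ker ∂_2 − rank ∂_3 = (20 − 20) − 0 = 0, and there is no ∂_3, so H_2 = 0.

(K is a triangulation of the Klein bottle.)

H_0 = Z,  H_1 = Z × Z/2,  H_2 = 0.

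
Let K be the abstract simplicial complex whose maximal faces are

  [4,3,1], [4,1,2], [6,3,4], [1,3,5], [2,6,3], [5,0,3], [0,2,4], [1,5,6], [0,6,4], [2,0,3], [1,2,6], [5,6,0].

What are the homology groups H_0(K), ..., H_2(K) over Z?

Order the vertices as 0 < 1 < 2 < 3 < 4 < 5 < 6. Listing each simplex with vertices in this order, K has dimension 2 with simplices:

  0-simplices (7): [0], [1], [2], [3], [4], [5], [6]
  1-simplices (18): [0,2], [0,3], [0,4], [0,5], [0,6], [1,2], [1,3], [1,4], [1,5], [1,6], [2,3], [2,4], [2,6], [3,4], [3,5], [3,6], [4,6], [5,6]
  2-simplices (12): [0,2,3], [0,2,4], [0,3,5], [0,4,6], [0,5,6], [1,2,4], [1,2,6], [1,3,4], [1,3,5], [1,5,6], [2,3,6], [3,4,6]

giving chain groups C_0 ≅ Z^7, C_1 ≅ Z^18, C_2 ≅ Z^12.

∂_1: C_1 → C_0 sends each edge [p,q] (with p < q) to q − p.
The resulting 7×18 matrix has rank 6, and its Smith normal form has invariant factors (1,1,1,1,1,1).

Boundary ∂_2: C_2 → C_1 acts by ∂[p,q,r] = [q,r] − [p,r] + [p,q]. For instance
  ∂[1,5,6] = [5,6] − [1,6] + [1,5],
  ∂[3,4,6] = [4,6] − [3,6] + [3,4].
As a 18×12 matrix over Z this has rank 12, with invariant factors (1,1,1,1,1,1,1,1,1,1,1,2).

Reading off H_k = ker ∂_k / im ∂_{k+1}:

  H_0: rank C_0 − rank ∂_1 = 7 − 6 = 1, and the invariant factors of ∂_1 are all 1, so H_0 ≅ Z.
  H_1: rank ker ∂_1 − rank ∂_2 = (18 − 6) − 12 = 0, and ∂_2 has invariant factor 2 > 1, so H_1 ≅ Z/2.
  H_2: rank ker ∂_2 − rank ∂_3 = (12 − 12) − 0 = 0, and there is no ∂_3, so H_2 ≅ 0.

H_0 ≅ Z,  H_1 ≅ Z/2,  H_2 = 0.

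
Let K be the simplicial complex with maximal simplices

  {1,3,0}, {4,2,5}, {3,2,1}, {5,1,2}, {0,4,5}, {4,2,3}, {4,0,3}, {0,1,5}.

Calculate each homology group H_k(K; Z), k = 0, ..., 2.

Order the vertices as 0 < 1 < 2 < 3 < 4 < 5. Listing each simplex with vertices in this order, K has dimension 2 with simplices:

  0-simplices (6): [0], [1], [2], [3], [4], [5]
  1-simplices (12): [0,1], [0,3], [0,4], [0,5], [1,2], [1,3], [1,5], [2,3], [2,4], [2,5], [3,4], [4,5]
  2-simplices (8): [0,1,3], [0,1,5], [0,3,4], [0,4,5], [1,2,3], [1,2,5], [2,3,4], [2,4,5]

Hence C_0 ≅ Z^6, C_1 ≅ Z^12, C_2 ≅ Z^8.

∂_1: C_1 → C_0 maps an edge to its endpoints' difference, ∂[p,q] = q − p.
This gives a 6×12 integer matrix of rank 5; reducing to Smith normal form yields diagonal entries (1,1,1,1,1).

Boundary ∂_2: C_2 → C_1 sends each 2-simplex [p,q,r] to [q,r] − [p,r] + [p,q]. For instance
  ∂[2,3,4] = [3,4] − [2,4] + [2,3],
  ∂[1,2,5] = [2,5] − [1,5] + [1,2].
The 12×8 boundary matrix has rank 7 and Smith normal form diag(1,1,1,1,1,1,1).

Reading off H_k = ker ∂_k / im ∂_{k+1}:

  H_0: rank C_0 − rank ∂_1 = 6 − 5 = 1, and the invariant factors of ∂_1 are all 1, so H_0 = Z.
  H_1: rank ker ∂_1 − rank ∂_2 = (12 − 5) − 7 = 0, and the invariant factors of ∂_2 are all 1, so H_1 = 0.
  H_2: rank ker ∂_2 − rank ∂_3 = (8 − 7) − 0 = 1, and there is no ∂_3, so H_2 = Z.

(K is a triangulation of the 2-sphere S^2.)

H_0 = Z,  H_1 = 0,  H_2 = Z.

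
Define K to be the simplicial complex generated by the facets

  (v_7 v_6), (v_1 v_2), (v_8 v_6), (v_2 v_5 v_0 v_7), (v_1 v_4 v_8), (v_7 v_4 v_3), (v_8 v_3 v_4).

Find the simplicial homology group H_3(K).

H_3 ≅ 0.

Order the vertices as v_0 < v_1 < v_2 < v_3 < v_4 < v_5 < v_6 < v_7 < v_8. Listing each simplex with vertices in this order, K has dimension 3 with simplices:

  0-simplices (9): [v_0], [v_1], [v_2], [v_3], [v_4], [v_5], [v_6], [v_7], [v_8]
  1-simplices (16): (16 of them)
  2-simplices (7): [v_0,v_2,v_5], [v_0,v_2,v_7], [v_0,v_5,v_7], [v_1,v_4,v_8], [v_2,v_5,v_7], [v_3,v_4,v_7], [v_3,v_4,v_8]
  3-simplices (1): [v_0,v_2,v_5,v_7]

so the chain groups are C_0 ≅ Z^9, C_1 ≅ Z^16, C_2 ≅ Z^7, C_3 ≅ Z^1.

∂_1: C_1 → C_0 maps an edge to its endpoints' difference, ∂[p,q] = q − p. For instance
  ∂[v_3,v_8] = [v_8] − [v_3].
As a 9×16 matrix over Z this has rank 8, with invariant factors (1,1,1,1,1,1,1,1).

∂_2: C_2 → C_1 acts by ∂[p,q,r] = [q,r] − [p,r] + [p,q]. For instance
  ∂[v_2,v_5,v_7] = [v_5,v_7] − [v_2,v_7] + [v_2,v_5],
  ∂[v_3,v_4,v_8] = [v_4,v_8] − [v_3,v_8] + [v_3,v_4].
This gives a 16×7 integer matrix of rank 6; reducing to Smith normal form yields diagonal entries (1,1,1,1,1,1).

The boundary map ∂_3: C_3 → C_2 sends each 3-simplex σ to the alternating sum Σ_i (−1)^i (σ with its i-th vertex removed). For instance
  ∂[v_0,v_2,v_5,v_7] = [v_2,v_5,v_7] − [v_0,v_5,v_7] + [v_0,v_2,v_7] − [v_0,v_2,v_5].
This gives a 7×1 integer matrix of rank 1; reducing to Smith normal form yields diagonal entries (1).

Reading off H_k = ker ∂_k / im ∂_{k+1}:

  H_3: rank ker ∂_3 − rank ∂_4 = (1 − 1) − 0 = 0, and there is no ∂_4, so H_3 = 0.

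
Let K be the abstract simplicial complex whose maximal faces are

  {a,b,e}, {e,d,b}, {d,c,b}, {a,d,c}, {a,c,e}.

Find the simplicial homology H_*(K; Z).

Order the vertices as a < b < c < d < e. Listing each simplex with vertices in this order, K has dimension 2 with simplices:

  0-simplices (5): a, b, c, d, e
  1-simplices (10): ab, ac, ad, ae, bc, bd, be, cd, ce, de
  2-simplices (5): abe, acd, ace, bcd, bde

giving chain groups C_0 ≅ Z^5, C_1 ≅ Z^10, C_2 ≅ Z^5.

∂_1: C_1 → C_0 maps an edge to its endpoints' difference, ∂[p,q] = q − p. For instance
  ∂cd = d − c.
This gives a 5×10 integer matrix of rank 4; reducing to Smith normal form yields diagonal entries (1,1,1,1).

∂_2: C_2 → C_1 sends each 2-simplex [p,q,r] to [q,r] − [p,r] + [p,q]. For instance
  ∂bcd = cd − bd + bc,
  ∂acd = cd − ad + ac.
This gives a 10×5 integer matrix of rank 5; reducing to Smith normal form yields diagonal entries (1,1,1,1,1).

Now H_k = ker ∂_k / im ∂_{k+1}, so:

  H_0: rank C_0 − rank ∂_1 = 5 − 4 = 1, and the invariant factors of ∂_1 are all 1, so H_0 ≅ Z.
  H_1: rank ker ∂_1 − rank ∂_2 = (10 − 4) − 5 = 1, and the invariant factors of ∂_2 are all 1, so H_1 ≅ Z.
  H_2: rank ker ∂_2 − rank ∂_3 = (5 − 5) − 0 = 0, and there is no ∂_3, so H_2 ≅ 0.

(K is a triangulation of the Möbius band.)

H_0 = Z,  H_1 = Z,  H_2 = 0.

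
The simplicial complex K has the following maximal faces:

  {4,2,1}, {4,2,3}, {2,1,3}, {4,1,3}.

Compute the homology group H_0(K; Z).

We work with the vertex ordering 1 < 2 < 3 < 4. The simplices of K, each written with vertices in increasing order, are:

  0-simplices (4): [1], [2], [3], [4]
  1-simplices (6): [1,2], [1,3], [1,4], [2,3], [2,4], [3,4]
  2-simplices (4): [1,2,3], [1,2,4], [1,3,4], [2,3,4]

so the chain groups are C_0 ≅ Z^4, C_1 ≅ Z^6, C_2 ≅ Z^4.

∂_1: C_1 → C_0 maps an edge to its endpoints' difference, ∂[p,q] = q − p.
This gives a 4×6 integer matrix of rank 3; reducing to Smith normal form yields diagonal entries (1,1,1).

∂_2: C_2 → C_1 maps a triangle to the signed sum of its edges. For instance
  ∂[2,3,4] = [3,4] − [2,4] + [2,3],
  ∂[1,2,4] = [2,4] − [1,4] + [1,2].
This gives a 6×4 integer matrix of rank 3; reducing to Smith normal form yields diagonal entries (1,1,1).

Now H_k = ker ∂_k / im ∂_{k+1}, so:

  H_0: rank C_0 − rank ∂_1 = 4 − 3 = 1, and the invariant factors of ∂_1 are all 1, so H_0 ≅ Z.

H_0 ≅ Z.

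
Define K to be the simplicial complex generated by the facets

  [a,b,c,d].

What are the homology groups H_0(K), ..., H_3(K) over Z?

We work with the vertex ordering a < b < c < d. The simplices of K, each written with vertices in increasing order, are:

  0-simplices (4): a, b, c, d
  1-simplices (6): ab, ac, ad, bc, bd, cd
  2-simplices (4): abc, abd, acd, bcd
  3-simplices (1): abcd

so the chain groups are C_0 ≅ Z^4, C_1 ≅ Z^6, C_2 ≅ Z^4, C_3 ≅ Z^1.

Boundary ∂_1: C_1 → C_0 maps an edge to its endpoints' difference, ∂[p,q] = q − p. For instance
  ∂ad = d − a.
As a 4×6 matrix over Z this has rank 3, with invariant factors (1,1,1).

∂_2: C_2 → C_1 acts by ∂[p,q,r] = [q,r] − [p,r] + [p,q]. For instance
  ∂abd = bd − ad + ab,
  ∂acd = cd − ad + ac.
The resulting 6×4 matrix has rank 3, and its Smith normal form has invariant factors (1,1,1).

The boundary map ∂_3: C_3 → C_2 sends each 3-simplex σ to the alternating sum Σ_i (−1)^i (σ with its i-th vertex removed). For instance
  ∂abcd = bcd − acd + abd − abc.
The 4×1 boundary matrix has rank 1 and Smith normal form diag(1).

Computing H_k = (kernel of ∂_k) / (image of ∂_{k+1}):

  H_0: rank C_0 − rank ∂_1 = 4 − 3 = 1, and the invariant factors of ∂_1 are all 1, so H_0 = Z.
  H_1: rank ker ∂_1 − rank ∂_2 = (6 − 3) − 3 = 0, and the invariant factors of ∂_2 are all 1, so H_1 = 0.
  H_2: rank ker ∂_2 − rank ∂_3 = (4 − 3) − 1 = 0, and the invariant factors of ∂_3 are all 1, so H_2 = 0.
  H_3: rank ker ∂_3 − rank ∂_4 = (1 − 1) − 0 = 0, and there is no ∂_4, so H_3 = 0.

As a check, the Euler characteristic is 4 − 6 + 4 − 1 = 1, which agrees with 1 − 0 + 0 − 0 = 1.

H_0 = Z,  H_1 = 0,  H_2 = 0,  H_3 = 0.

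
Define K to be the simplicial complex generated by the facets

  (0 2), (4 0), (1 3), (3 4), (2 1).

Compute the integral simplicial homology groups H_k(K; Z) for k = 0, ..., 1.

Order the vertices as 0 < 1 < 2 < 3 < 4. Listing each simplex with vertices in this order, K has dimension 1 with simplices:

  0-simplices (5): [0], [1], [2], [3], [4]
  1-simplices (5): [0,2], [0,4], [1,2], [1,3], [3,4]

Hence C_0 ≅ Z^5, C_1 ≅ Z^5.

∂_1: C_1 → C_0 sends each edge [p,q] (with p < q) to q − p. For instance
  ∂[1,3] = [3] − [1].
This gives a 5×5 integer matrix of rank 4; reducing to Smith normal form yields diagonal entries (1,1,1,1).

Now H_k = ker ∂_k / im ∂_{k+1}, so:

  H_0: rank C_0 − rank ∂_1 = 5 − 4 = 1, and the invariant factors of ∂_1 are all 1, so H_0 = Z.
  H_1: rank ker ∂_1 − rank ∂_2 = (5 − 4) − 0 = 1, and there is no ∂_2, so H_1 = Z.

As a check, the Euler characteristic is 5 − 5 = 0, which agrees with 1 − 1 = 0.
(K is a triangulation of the circle S^1.)

H_0 ≅ Z,  H_1 ≅ Z.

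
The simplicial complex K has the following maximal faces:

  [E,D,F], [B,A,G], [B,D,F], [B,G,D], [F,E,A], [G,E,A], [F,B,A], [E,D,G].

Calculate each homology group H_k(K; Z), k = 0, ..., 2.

Order the vertices as A < B < D < E < F < G. Listing each simplex with vertices in this order, K has dimension 2 with simplices:

  0-simplices (6): A, B, D, E, F, G
  1-simplices (12): AB, AE, AF, AG, BD, BF, BG, DE, DF, DG, EF, EG
  2-simplices (8): ABF, ABG, AEF, AEG, BDF, BDG, DEF, DEG

giving chain groups C_0 ≅ Z^6, C_1 ≅ Z^12, C_2 ≅ Z^8.

Boundary ∂_1: C_1 → C_0 maps an edge to its endpoints' difference, ∂[p,q] = q − p. For instance
  ∂DE = E − D.
As a 6×12 matrix over Z this has rank 5, with invariant factors (1,1,1,1,1).

The boundary map ∂_2: C_2 → C_1 acts by ∂[p,q,r] = [q,r] − [p,r] + [p,q]. For instance
  ∂DEG = EG − DG + DE,
  ∂ABG = BG − AG + AB.
As a 12×8 matrix over Z this has rank 7, with invariant factors (1,1,1,1,1,1,1).

Now H_k = ker ∂_k / im ∂_{k+1}, so:

  H_0: rank C_0 − rank ∂_1 = 6 − 5 = 1, and the invariant factors of ∂_1 are all 1, so H_0 ≅ Z.
  H_1: rank ker ∂_1 − rank ∂_2 = (12 − 5) − 7 = 0, and the invariant factors of ∂_2 are all 1, so H_1 ≅ 0.
  H_2: rank ker ∂_2 − rank ∂_3 = (8 − 7) − 0 = 1, and there is no ∂_3, so H_2 ≅ Z.

H_0 = Z,  H_1 = 0,  H_2 = Z.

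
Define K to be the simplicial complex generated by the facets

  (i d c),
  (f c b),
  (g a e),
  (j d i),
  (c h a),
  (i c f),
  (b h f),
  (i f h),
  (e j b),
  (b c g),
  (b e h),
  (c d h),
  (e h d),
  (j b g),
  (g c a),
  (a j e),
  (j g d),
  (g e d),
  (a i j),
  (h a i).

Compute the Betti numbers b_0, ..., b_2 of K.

b_0 = 1, b_1 = 1, b_2 = 0.

Take the total order a < b < c < d < e < f < g < h < i < j on the vertex set. Then K (dimension 2) consists of the simplices:

  0-simplices (10): a, b, c, d, e, f, g, h, i, j
  1-simplices (30): ac, ae, ag, ah, ai, aj, bc, be, bf, bg, bh, bj, cd, cf, cg, ch, ci, de, dg, dh, di, dj, eg, eh, ej, fh, fi, gj, hi, ij
  2-simplices (20): acg, ach, aeg, aej, ahi, aij, bcf, bcg, beh, bej, bfh, bgj, cdh, cdi, cfi, deg, deh, dgj, dij, fhi

Hence C_0 ≅ Z^10, C_1 ≅ Z^30, C_2 ≅ Z^20.

The boundary map ∂_1: C_1 → C_0 sends each edge [p,q] (with p < q) to q − p. For instance
  ∂ah = h − a.
As a 10×30 matrix over Z this has rank 9, with invariant factors (1,1,1,1,1,1,1,1,1).

∂_2: C_2 → C_1 sends each 2-simplex [p,q,r] to [q,r] − [p,r] + [p,q]. For instance
  ∂bgj = gj − bj + bg,
  ∂deh = eh − dh + de.
The resulting 30×20 matrix has rank 20, and its Smith normal form has invariant factors (1,1,1,1,1,1,1,1,1,1,1,1,1,1,1,1,1,1,1,2).

Reading off H_k = ker ∂_k / im ∂_{k+1}:

  H_0: rank C_0 − rank ∂_1 = 10 − 9 = 1, and the invariant factors of ∂_1 are all 1, so H_0 = Z.
  H_1: rank ker ∂_1 − rank ∂_2 = (30 − 9) − 20 = 1, and ∂_2 has invariant factor 2 > 1, so H_1 = Z ⊕ Z/2.
  H_2: rank ker ∂_2 − rank ∂_3 = (20 − 20) − 0 = 0, and there is no ∂_3, so H_2 = 0.

Hence the Betti numbers are b_0 = 1, b_1 = 1, b_2 = 0.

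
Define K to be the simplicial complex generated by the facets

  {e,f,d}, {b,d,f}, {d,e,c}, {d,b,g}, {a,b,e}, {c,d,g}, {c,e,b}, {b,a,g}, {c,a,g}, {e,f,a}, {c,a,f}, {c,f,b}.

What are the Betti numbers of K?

b_0 = 1, b_1 = 0, b_2 = 0.

We work with the vertex ordering a < b < c < d < e < f < g. The simplices of K, each written with vertices in increasing order, are:

  0-simplices (7): a, b, c, d, e, f, g
  1-simplices (18): ab, ac, ae, af, ag, bc, bd, be, bf, bg, cd, ce, cf, cg, de, df, dg, ef
  2-simplices (12): abe, abg, acf, acg, aef, bce, bcf, bdf, bdg, cde, cdg, def

so the chain groups are C_0 ≅ Z^7, C_1 ≅ Z^18, C_2 ≅ Z^12.

The boundary map ∂_1: C_1 → C_0 maps an edge to its endpoints' difference, ∂[p,q] = q − p. For instance
  ∂ef = f − e.
As a 7×18 matrix over Z this has rank 6, with invariant factors (1,1,1,1,1,1).

The boundary map ∂_2: C_2 → C_1 acts by ∂[p,q,r] = [q,r] − [p,r] + [p,q]. For instance
  ∂bce = ce − be + bc,
  ∂cde = de − ce + cd.
As a 18×12 matrix over Z this has rank 12, with invariant factors (1,1,1,1,1,1,1,1,1,1,1,2).

Reading off H_k = ker ∂_k / im ∂_{k+1}:

  H_0: rank C_0 − rank ∂_1 = 7 − 6 = 1, and the invariant factors of ∂_1 are all 1, so H_0 = Z.
  H_1: rank ker ∂_1 − rank ∂_2 = (18 − 6) − 12 = 0, and ∂_2 has invariant factor 2 > 1, so H_1 = Z/2.
  H_2: rank ker ∂_2 − rank ∂_3 = (12 − 12) − 0 = 0, and there is no ∂_3, so H_2 = 0.

Hence the Betti numbers are b_0 = 1, b_1 = 0, b_2 = 0.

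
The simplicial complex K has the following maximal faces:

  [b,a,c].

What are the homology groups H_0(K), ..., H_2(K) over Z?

Fix the vertex order a < b < c and write every simplex with vertices in increasing order. Then dim K = 2 and the simplices of K are:

  0-simplices (3): a, b, c
  1-simplices (3): ab, ac, bc
  2-simplices (1): abc

Hence C_0 ≅ Z^3, C_1 ≅ Z^3, C_2 ≅ Z^1.

∂_1: C_1 → C_0 sends each edge [p,q] (with p < q) to q − p.
As a 3×3 matrix over Z this has rank 2, with invariant factors (1,1).

The boundary map ∂_2: C_2 → C_1 sends each 2-simplex [p,q,r] to [q,r] − [p,r] + [p,q]. For instance
  ∂abc = bc − ac + ab.
This gives a 3×1 integer matrix of rank 1; reducing to Smith normal form yields diagonal entries (1).

Reading off H_k = ker ∂_k / im ∂_{k+1}:

  H_0: rank C_0 − rank ∂_1 = 3 − 2 = 1, and the invariant factors of ∂_1 are all 1, so H_0 ≅ Z.
  H_1: rank ker ∂_1 − rank ∂_2 = (3 − 2) − 1 = 0, and the invariant factors of ∂_2 are all 1, so H_1 ≅ 0.
  H_2: rank ker ∂_2 − rank ∂_3 = (1 − 1) − 0 = 0, and there is no ∂_3, so H_2 ≅ 0.

H_0 ≅ Z,  H_1 = 0,  H_2 = 0.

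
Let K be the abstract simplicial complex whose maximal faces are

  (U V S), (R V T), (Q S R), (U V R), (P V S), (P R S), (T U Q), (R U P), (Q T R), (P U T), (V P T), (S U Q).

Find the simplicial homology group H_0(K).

Take the total order P < Q < R < S < T < U < V on the vertex set. Then K (dimension 2) consists of the simplices:

  0-simplices (7): P, Q, R, S, T, U, V
  1-simplices (18): PR, PS, PT, PU, PV, QR, QS, QT, QU, RS, RT, RU, RV, SU, SV, TU, TV, UV
  2-simplices (12): PRS, PRU, PSV, PTU, PTV, QRS, QRT, QSU, QTU, RTV, RUV, SUV

giving chain groups C_0 ≅ Z^7, C_1 ≅ Z^18, C_2 ≅ Z^12.

The boundary map ∂_1: C_1 → C_0 sends each edge [p,q] (with p < q) to q − p. For instance
  ∂QT = T − Q.
The resulting 7×18 matrix has rank 6, and its Smith normal form has invariant factors (1,1,1,1,1,1).

The boundary map ∂_2: C_2 → C_1 sends each 2-simplex [p,q,r] to [q,r] − [p,r] + [p,q]. For instance
  ∂QTU = TU − QU + QT,
  ∂PTV = TV − PV + PT.
The resulting 18×12 matrix has rank 12, and its Smith normal form has invariant factors (1,1,1,1,1,1,1,1,1,1,1,2).

Reading off H_k = ker ∂_k / im ∂_{k+1}:

  H_0: rank C_0 − rank ∂_1 = 7 − 6 = 1, and the invariant factors of ∂_1 are all 1, so H_0 ≅ Z.

H_0 ≅ Z.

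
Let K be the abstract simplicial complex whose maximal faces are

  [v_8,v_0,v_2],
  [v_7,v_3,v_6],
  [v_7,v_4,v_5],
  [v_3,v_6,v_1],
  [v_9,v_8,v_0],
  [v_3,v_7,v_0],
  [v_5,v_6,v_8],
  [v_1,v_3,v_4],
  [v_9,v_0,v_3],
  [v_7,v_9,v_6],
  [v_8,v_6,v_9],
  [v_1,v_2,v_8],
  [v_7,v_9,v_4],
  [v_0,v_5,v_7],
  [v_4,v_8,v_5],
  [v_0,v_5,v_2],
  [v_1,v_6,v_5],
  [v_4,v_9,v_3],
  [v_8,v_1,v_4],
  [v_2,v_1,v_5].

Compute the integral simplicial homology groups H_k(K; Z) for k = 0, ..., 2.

H_0 ≅ Z,  H_1 ≅ Z × Z/2,  H_2 = 0.

We work with the vertex ordering v_0 < v_1 < v_2 < v_3 < v_4 < v_5 < v_6 < v_7 < v_8 < v_9. The simplices of K, each written with vertices in increasing order, are:

  0-simplices (10): [v_0], [v_1], [v_2], [v_3], [v_4], [v_5], [v_6], [v_7], [v_8], [v_9]
  1-simplices (30): (30 of them)
  2-simplices (20): (20 of them)

so the chain groups are C_0 ≅ Z^10, C_1 ≅ Z^30, C_2 ≅ Z^20.

Boundary ∂_1: C_1 → C_0 maps an edge to its endpoints' difference, ∂[p,q] = q − p.
The resulting 10×30 matrix has rank 9, and its Smith normal form has invariant factors (1,1,1,1,1,1,1,1,1).

The boundary map ∂_2: C_2 → C_1 acts by ∂[p,q,r] = [q,r] − [p,r] + [p,q]. For instance
  ∂[v_0,v_5,v_7] = [v_5,v_7] − [v_0,v_7] + [v_0,v_5],
  ∂[v_1,v_2,v_5] = [v_2,v_5] − [v_1,v_5] + [v_1,v_2].
This gives a 30×20 integer matrix of rank 20; reducing to Smith normal form yields diagonal entries (1,1,1,1,1,1,1,1,1,1,1,1,1,1,1,1,1,1,1,2).

Computing H_k = (kernel of ∂_k) / (image of ∂_{k+1}):

  H_0: rank C_0 − rank ∂_1 = 10 − 9 = 1, and the invariant factors of ∂_1 are all 1, so H_0 ≅ Z.
  H_1: rank ker ∂_1 − rank ∂_2 = (30 − 9) − 20 = 1, and ∂_2 has invariant factor 2 > 1, so H_1 ≅ Z × Z/2.
  H_2: rank ker ∂_2 − rank ∂_3 = (20 − 20) − 0 = 0, and there is no ∂_3, so H_2 ≅ 0.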